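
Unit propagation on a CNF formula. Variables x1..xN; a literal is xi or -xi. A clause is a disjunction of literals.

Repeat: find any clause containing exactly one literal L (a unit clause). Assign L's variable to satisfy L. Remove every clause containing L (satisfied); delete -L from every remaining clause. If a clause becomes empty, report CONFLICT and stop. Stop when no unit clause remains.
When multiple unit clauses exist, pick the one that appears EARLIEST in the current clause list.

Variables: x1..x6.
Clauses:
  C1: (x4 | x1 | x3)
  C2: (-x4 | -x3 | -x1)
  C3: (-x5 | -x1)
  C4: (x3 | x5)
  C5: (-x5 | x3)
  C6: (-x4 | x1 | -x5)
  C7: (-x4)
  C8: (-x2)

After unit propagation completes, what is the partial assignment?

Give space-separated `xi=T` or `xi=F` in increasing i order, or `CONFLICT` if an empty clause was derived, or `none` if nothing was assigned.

unit clause [-4] forces x4=F; simplify:
  drop 4 from [4, 1, 3] -> [1, 3]
  satisfied 3 clause(s); 5 remain; assigned so far: [4]
unit clause [-2] forces x2=F; simplify:
  satisfied 1 clause(s); 4 remain; assigned so far: [2, 4]

Answer: x2=F x4=F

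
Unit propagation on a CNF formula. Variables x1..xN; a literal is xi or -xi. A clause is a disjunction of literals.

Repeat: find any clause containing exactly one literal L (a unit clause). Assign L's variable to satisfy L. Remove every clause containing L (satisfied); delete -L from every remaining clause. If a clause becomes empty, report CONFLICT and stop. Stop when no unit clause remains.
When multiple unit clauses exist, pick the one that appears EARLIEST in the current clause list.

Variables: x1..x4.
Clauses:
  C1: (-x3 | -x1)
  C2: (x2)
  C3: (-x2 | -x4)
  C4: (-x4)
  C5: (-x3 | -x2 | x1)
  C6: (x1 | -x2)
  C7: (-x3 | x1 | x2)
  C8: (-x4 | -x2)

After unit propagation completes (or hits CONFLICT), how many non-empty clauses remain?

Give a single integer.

unit clause [2] forces x2=T; simplify:
  drop -2 from [-2, -4] -> [-4]
  drop -2 from [-3, -2, 1] -> [-3, 1]
  drop -2 from [1, -2] -> [1]
  drop -2 from [-4, -2] -> [-4]
  satisfied 2 clause(s); 6 remain; assigned so far: [2]
unit clause [-4] forces x4=F; simplify:
  satisfied 3 clause(s); 3 remain; assigned so far: [2, 4]
unit clause [1] forces x1=T; simplify:
  drop -1 from [-3, -1] -> [-3]
  satisfied 2 clause(s); 1 remain; assigned so far: [1, 2, 4]
unit clause [-3] forces x3=F; simplify:
  satisfied 1 clause(s); 0 remain; assigned so far: [1, 2, 3, 4]

Answer: 0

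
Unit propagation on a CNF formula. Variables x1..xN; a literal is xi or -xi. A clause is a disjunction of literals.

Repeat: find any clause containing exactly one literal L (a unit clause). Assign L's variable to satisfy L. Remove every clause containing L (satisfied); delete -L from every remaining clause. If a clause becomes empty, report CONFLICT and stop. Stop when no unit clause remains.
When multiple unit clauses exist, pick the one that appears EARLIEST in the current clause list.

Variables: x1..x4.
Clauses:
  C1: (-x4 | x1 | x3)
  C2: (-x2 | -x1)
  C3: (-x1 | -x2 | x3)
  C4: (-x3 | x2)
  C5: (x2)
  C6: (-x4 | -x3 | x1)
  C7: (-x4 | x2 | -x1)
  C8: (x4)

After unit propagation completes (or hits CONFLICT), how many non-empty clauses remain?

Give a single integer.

unit clause [2] forces x2=T; simplify:
  drop -2 from [-2, -1] -> [-1]
  drop -2 from [-1, -2, 3] -> [-1, 3]
  satisfied 3 clause(s); 5 remain; assigned so far: [2]
unit clause [-1] forces x1=F; simplify:
  drop 1 from [-4, 1, 3] -> [-4, 3]
  drop 1 from [-4, -3, 1] -> [-4, -3]
  satisfied 2 clause(s); 3 remain; assigned so far: [1, 2]
unit clause [4] forces x4=T; simplify:
  drop -4 from [-4, 3] -> [3]
  drop -4 from [-4, -3] -> [-3]
  satisfied 1 clause(s); 2 remain; assigned so far: [1, 2, 4]
unit clause [3] forces x3=T; simplify:
  drop -3 from [-3] -> [] (empty!)
  satisfied 1 clause(s); 1 remain; assigned so far: [1, 2, 3, 4]
CONFLICT (empty clause)

Answer: 0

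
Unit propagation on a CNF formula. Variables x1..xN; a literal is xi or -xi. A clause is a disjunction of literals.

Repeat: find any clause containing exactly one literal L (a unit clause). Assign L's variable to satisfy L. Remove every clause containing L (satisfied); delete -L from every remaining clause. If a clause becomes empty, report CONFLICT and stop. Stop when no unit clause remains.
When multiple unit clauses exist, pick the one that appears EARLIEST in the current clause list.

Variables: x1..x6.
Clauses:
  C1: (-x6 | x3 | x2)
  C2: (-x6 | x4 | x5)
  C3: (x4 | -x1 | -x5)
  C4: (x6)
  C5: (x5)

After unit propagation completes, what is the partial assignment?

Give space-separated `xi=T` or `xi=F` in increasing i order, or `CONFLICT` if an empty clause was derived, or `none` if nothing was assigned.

unit clause [6] forces x6=T; simplify:
  drop -6 from [-6, 3, 2] -> [3, 2]
  drop -6 from [-6, 4, 5] -> [4, 5]
  satisfied 1 clause(s); 4 remain; assigned so far: [6]
unit clause [5] forces x5=T; simplify:
  drop -5 from [4, -1, -5] -> [4, -1]
  satisfied 2 clause(s); 2 remain; assigned so far: [5, 6]

Answer: x5=T x6=T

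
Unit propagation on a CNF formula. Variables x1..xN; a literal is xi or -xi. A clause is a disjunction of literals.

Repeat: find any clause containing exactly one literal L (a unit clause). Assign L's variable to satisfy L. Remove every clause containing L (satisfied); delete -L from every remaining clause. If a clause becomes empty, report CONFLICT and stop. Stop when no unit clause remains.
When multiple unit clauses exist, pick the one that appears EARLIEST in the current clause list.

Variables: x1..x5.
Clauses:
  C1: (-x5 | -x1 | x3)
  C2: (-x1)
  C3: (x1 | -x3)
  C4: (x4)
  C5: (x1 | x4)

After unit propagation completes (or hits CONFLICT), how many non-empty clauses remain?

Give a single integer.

unit clause [-1] forces x1=F; simplify:
  drop 1 from [1, -3] -> [-3]
  drop 1 from [1, 4] -> [4]
  satisfied 2 clause(s); 3 remain; assigned so far: [1]
unit clause [-3] forces x3=F; simplify:
  satisfied 1 clause(s); 2 remain; assigned so far: [1, 3]
unit clause [4] forces x4=T; simplify:
  satisfied 2 clause(s); 0 remain; assigned so far: [1, 3, 4]

Answer: 0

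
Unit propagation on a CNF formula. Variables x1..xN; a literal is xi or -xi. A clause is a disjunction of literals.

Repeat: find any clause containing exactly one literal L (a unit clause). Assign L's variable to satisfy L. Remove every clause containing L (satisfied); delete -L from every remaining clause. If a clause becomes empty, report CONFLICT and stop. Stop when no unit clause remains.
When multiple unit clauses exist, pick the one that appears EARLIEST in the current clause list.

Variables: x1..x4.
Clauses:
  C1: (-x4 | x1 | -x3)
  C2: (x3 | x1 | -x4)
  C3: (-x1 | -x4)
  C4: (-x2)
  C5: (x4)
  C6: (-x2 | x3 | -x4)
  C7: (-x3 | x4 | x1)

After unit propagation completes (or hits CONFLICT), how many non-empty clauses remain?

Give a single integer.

Answer: 0

Derivation:
unit clause [-2] forces x2=F; simplify:
  satisfied 2 clause(s); 5 remain; assigned so far: [2]
unit clause [4] forces x4=T; simplify:
  drop -4 from [-4, 1, -3] -> [1, -3]
  drop -4 from [3, 1, -4] -> [3, 1]
  drop -4 from [-1, -4] -> [-1]
  satisfied 2 clause(s); 3 remain; assigned so far: [2, 4]
unit clause [-1] forces x1=F; simplify:
  drop 1 from [1, -3] -> [-3]
  drop 1 from [3, 1] -> [3]
  satisfied 1 clause(s); 2 remain; assigned so far: [1, 2, 4]
unit clause [-3] forces x3=F; simplify:
  drop 3 from [3] -> [] (empty!)
  satisfied 1 clause(s); 1 remain; assigned so far: [1, 2, 3, 4]
CONFLICT (empty clause)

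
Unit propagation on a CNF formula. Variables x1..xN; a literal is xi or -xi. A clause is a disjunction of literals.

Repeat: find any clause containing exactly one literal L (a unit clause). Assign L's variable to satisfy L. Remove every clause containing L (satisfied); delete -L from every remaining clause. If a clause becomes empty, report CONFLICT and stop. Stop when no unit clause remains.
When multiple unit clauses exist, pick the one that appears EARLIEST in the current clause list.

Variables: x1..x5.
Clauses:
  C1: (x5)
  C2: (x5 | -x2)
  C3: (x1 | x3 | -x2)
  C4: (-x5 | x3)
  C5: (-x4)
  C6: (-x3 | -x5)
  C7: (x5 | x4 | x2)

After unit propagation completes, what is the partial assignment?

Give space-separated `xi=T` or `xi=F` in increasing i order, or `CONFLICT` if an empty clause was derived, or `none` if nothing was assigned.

Answer: CONFLICT

Derivation:
unit clause [5] forces x5=T; simplify:
  drop -5 from [-5, 3] -> [3]
  drop -5 from [-3, -5] -> [-3]
  satisfied 3 clause(s); 4 remain; assigned so far: [5]
unit clause [3] forces x3=T; simplify:
  drop -3 from [-3] -> [] (empty!)
  satisfied 2 clause(s); 2 remain; assigned so far: [3, 5]
CONFLICT (empty clause)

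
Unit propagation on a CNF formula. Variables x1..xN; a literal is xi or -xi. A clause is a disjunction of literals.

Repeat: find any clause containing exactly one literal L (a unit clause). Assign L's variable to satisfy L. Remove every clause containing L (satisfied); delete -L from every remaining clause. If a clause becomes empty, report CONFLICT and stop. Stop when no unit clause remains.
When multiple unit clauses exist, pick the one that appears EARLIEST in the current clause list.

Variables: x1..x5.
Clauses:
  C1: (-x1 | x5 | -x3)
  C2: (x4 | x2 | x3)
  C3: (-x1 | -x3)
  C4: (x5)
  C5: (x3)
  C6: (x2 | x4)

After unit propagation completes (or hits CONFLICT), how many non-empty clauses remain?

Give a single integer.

unit clause [5] forces x5=T; simplify:
  satisfied 2 clause(s); 4 remain; assigned so far: [5]
unit clause [3] forces x3=T; simplify:
  drop -3 from [-1, -3] -> [-1]
  satisfied 2 clause(s); 2 remain; assigned so far: [3, 5]
unit clause [-1] forces x1=F; simplify:
  satisfied 1 clause(s); 1 remain; assigned so far: [1, 3, 5]

Answer: 1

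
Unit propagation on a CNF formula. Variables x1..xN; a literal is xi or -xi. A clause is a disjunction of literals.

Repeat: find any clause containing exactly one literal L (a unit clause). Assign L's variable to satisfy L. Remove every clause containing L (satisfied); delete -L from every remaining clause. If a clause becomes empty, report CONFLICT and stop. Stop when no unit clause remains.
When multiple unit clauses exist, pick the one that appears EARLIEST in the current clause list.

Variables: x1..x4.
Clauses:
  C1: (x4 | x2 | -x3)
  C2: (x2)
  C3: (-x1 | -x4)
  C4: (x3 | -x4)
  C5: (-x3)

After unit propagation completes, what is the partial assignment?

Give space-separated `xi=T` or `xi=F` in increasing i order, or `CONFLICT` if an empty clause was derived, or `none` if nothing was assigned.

unit clause [2] forces x2=T; simplify:
  satisfied 2 clause(s); 3 remain; assigned so far: [2]
unit clause [-3] forces x3=F; simplify:
  drop 3 from [3, -4] -> [-4]
  satisfied 1 clause(s); 2 remain; assigned so far: [2, 3]
unit clause [-4] forces x4=F; simplify:
  satisfied 2 clause(s); 0 remain; assigned so far: [2, 3, 4]

Answer: x2=T x3=F x4=F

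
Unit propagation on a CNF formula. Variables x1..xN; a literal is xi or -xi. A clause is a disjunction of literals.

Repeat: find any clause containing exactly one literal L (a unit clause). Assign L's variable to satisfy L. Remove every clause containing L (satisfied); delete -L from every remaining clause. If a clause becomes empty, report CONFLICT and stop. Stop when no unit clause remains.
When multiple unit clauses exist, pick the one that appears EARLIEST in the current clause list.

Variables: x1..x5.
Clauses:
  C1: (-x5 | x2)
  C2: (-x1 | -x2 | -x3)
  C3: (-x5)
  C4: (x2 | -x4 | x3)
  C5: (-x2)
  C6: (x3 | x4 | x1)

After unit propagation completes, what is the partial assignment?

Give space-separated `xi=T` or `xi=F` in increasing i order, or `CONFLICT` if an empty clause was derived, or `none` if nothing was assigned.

unit clause [-5] forces x5=F; simplify:
  satisfied 2 clause(s); 4 remain; assigned so far: [5]
unit clause [-2] forces x2=F; simplify:
  drop 2 from [2, -4, 3] -> [-4, 3]
  satisfied 2 clause(s); 2 remain; assigned so far: [2, 5]

Answer: x2=F x5=F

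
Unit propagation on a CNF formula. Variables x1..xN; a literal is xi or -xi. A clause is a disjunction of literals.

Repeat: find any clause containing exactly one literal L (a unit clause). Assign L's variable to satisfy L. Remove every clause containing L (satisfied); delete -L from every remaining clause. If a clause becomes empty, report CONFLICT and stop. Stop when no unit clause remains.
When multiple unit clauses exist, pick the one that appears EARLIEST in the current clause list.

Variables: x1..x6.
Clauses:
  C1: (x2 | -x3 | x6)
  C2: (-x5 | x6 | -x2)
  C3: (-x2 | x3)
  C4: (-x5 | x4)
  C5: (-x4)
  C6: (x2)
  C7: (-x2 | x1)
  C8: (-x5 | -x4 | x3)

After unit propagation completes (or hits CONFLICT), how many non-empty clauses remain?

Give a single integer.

unit clause [-4] forces x4=F; simplify:
  drop 4 from [-5, 4] -> [-5]
  satisfied 2 clause(s); 6 remain; assigned so far: [4]
unit clause [-5] forces x5=F; simplify:
  satisfied 2 clause(s); 4 remain; assigned so far: [4, 5]
unit clause [2] forces x2=T; simplify:
  drop -2 from [-2, 3] -> [3]
  drop -2 from [-2, 1] -> [1]
  satisfied 2 clause(s); 2 remain; assigned so far: [2, 4, 5]
unit clause [3] forces x3=T; simplify:
  satisfied 1 clause(s); 1 remain; assigned so far: [2, 3, 4, 5]
unit clause [1] forces x1=T; simplify:
  satisfied 1 clause(s); 0 remain; assigned so far: [1, 2, 3, 4, 5]

Answer: 0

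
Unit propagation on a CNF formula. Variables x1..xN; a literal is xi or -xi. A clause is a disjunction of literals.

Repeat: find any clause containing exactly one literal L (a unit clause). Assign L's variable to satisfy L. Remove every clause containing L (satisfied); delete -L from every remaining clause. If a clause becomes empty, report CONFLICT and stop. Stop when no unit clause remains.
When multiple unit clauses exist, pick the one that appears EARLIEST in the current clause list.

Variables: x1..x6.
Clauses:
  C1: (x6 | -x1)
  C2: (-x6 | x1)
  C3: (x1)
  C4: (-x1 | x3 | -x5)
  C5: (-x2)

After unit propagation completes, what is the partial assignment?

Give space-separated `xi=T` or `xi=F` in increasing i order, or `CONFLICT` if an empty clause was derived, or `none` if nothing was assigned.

unit clause [1] forces x1=T; simplify:
  drop -1 from [6, -1] -> [6]
  drop -1 from [-1, 3, -5] -> [3, -5]
  satisfied 2 clause(s); 3 remain; assigned so far: [1]
unit clause [6] forces x6=T; simplify:
  satisfied 1 clause(s); 2 remain; assigned so far: [1, 6]
unit clause [-2] forces x2=F; simplify:
  satisfied 1 clause(s); 1 remain; assigned so far: [1, 2, 6]

Answer: x1=T x2=F x6=T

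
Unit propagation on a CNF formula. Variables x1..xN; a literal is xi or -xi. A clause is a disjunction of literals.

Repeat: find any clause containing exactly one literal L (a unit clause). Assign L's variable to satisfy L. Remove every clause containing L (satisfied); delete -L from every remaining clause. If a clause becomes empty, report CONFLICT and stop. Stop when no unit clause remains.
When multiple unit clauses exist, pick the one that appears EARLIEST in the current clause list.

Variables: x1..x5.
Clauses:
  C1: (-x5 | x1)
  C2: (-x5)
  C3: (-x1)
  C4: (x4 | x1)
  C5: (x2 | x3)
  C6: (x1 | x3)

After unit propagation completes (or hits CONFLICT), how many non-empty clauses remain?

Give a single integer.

Answer: 0

Derivation:
unit clause [-5] forces x5=F; simplify:
  satisfied 2 clause(s); 4 remain; assigned so far: [5]
unit clause [-1] forces x1=F; simplify:
  drop 1 from [4, 1] -> [4]
  drop 1 from [1, 3] -> [3]
  satisfied 1 clause(s); 3 remain; assigned so far: [1, 5]
unit clause [4] forces x4=T; simplify:
  satisfied 1 clause(s); 2 remain; assigned so far: [1, 4, 5]
unit clause [3] forces x3=T; simplify:
  satisfied 2 clause(s); 0 remain; assigned so far: [1, 3, 4, 5]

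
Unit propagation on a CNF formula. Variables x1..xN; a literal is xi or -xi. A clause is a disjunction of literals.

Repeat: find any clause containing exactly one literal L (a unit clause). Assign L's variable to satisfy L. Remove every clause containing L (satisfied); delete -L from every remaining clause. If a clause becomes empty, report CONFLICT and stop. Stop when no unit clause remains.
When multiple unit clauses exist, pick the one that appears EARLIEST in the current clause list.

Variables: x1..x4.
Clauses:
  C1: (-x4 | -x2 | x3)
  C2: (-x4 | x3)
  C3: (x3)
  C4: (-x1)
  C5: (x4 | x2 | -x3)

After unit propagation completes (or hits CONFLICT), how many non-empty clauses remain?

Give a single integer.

Answer: 1

Derivation:
unit clause [3] forces x3=T; simplify:
  drop -3 from [4, 2, -3] -> [4, 2]
  satisfied 3 clause(s); 2 remain; assigned so far: [3]
unit clause [-1] forces x1=F; simplify:
  satisfied 1 clause(s); 1 remain; assigned so far: [1, 3]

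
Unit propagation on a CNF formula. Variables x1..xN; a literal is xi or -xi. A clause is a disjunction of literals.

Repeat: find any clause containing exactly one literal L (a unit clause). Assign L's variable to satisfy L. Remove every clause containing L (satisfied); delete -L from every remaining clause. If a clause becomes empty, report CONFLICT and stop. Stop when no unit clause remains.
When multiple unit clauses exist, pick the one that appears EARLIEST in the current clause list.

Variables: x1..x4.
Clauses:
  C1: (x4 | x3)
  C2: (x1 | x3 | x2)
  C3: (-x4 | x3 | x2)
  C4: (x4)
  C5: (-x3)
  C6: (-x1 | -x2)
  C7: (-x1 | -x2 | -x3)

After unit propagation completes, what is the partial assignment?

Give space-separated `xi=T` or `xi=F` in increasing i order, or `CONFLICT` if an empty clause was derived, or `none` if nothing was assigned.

unit clause [4] forces x4=T; simplify:
  drop -4 from [-4, 3, 2] -> [3, 2]
  satisfied 2 clause(s); 5 remain; assigned so far: [4]
unit clause [-3] forces x3=F; simplify:
  drop 3 from [1, 3, 2] -> [1, 2]
  drop 3 from [3, 2] -> [2]
  satisfied 2 clause(s); 3 remain; assigned so far: [3, 4]
unit clause [2] forces x2=T; simplify:
  drop -2 from [-1, -2] -> [-1]
  satisfied 2 clause(s); 1 remain; assigned so far: [2, 3, 4]
unit clause [-1] forces x1=F; simplify:
  satisfied 1 clause(s); 0 remain; assigned so far: [1, 2, 3, 4]

Answer: x1=F x2=T x3=F x4=T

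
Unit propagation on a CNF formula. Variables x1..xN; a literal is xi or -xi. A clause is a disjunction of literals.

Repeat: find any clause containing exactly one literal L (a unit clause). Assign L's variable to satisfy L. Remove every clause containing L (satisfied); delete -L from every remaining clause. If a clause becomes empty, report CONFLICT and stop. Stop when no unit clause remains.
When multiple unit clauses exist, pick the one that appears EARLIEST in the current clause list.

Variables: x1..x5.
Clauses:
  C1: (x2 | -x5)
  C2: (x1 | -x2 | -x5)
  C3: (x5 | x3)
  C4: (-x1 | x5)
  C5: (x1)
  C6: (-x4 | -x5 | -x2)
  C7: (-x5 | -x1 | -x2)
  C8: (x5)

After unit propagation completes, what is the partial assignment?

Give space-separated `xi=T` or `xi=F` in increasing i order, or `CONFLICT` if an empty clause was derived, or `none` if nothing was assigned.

unit clause [1] forces x1=T; simplify:
  drop -1 from [-1, 5] -> [5]
  drop -1 from [-5, -1, -2] -> [-5, -2]
  satisfied 2 clause(s); 6 remain; assigned so far: [1]
unit clause [5] forces x5=T; simplify:
  drop -5 from [2, -5] -> [2]
  drop -5 from [-4, -5, -2] -> [-4, -2]
  drop -5 from [-5, -2] -> [-2]
  satisfied 3 clause(s); 3 remain; assigned so far: [1, 5]
unit clause [2] forces x2=T; simplify:
  drop -2 from [-4, -2] -> [-4]
  drop -2 from [-2] -> [] (empty!)
  satisfied 1 clause(s); 2 remain; assigned so far: [1, 2, 5]
CONFLICT (empty clause)

Answer: CONFLICT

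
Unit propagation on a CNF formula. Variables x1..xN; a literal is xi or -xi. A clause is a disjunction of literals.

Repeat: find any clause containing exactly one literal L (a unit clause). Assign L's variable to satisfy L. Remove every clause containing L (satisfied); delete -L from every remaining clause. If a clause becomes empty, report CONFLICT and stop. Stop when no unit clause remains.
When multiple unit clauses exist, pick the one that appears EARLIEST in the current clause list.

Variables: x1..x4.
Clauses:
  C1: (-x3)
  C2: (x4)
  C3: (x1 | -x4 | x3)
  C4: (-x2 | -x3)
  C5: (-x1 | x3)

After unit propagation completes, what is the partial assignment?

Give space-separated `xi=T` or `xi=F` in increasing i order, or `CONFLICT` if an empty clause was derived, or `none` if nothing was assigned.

Answer: CONFLICT

Derivation:
unit clause [-3] forces x3=F; simplify:
  drop 3 from [1, -4, 3] -> [1, -4]
  drop 3 from [-1, 3] -> [-1]
  satisfied 2 clause(s); 3 remain; assigned so far: [3]
unit clause [4] forces x4=T; simplify:
  drop -4 from [1, -4] -> [1]
  satisfied 1 clause(s); 2 remain; assigned so far: [3, 4]
unit clause [1] forces x1=T; simplify:
  drop -1 from [-1] -> [] (empty!)
  satisfied 1 clause(s); 1 remain; assigned so far: [1, 3, 4]
CONFLICT (empty clause)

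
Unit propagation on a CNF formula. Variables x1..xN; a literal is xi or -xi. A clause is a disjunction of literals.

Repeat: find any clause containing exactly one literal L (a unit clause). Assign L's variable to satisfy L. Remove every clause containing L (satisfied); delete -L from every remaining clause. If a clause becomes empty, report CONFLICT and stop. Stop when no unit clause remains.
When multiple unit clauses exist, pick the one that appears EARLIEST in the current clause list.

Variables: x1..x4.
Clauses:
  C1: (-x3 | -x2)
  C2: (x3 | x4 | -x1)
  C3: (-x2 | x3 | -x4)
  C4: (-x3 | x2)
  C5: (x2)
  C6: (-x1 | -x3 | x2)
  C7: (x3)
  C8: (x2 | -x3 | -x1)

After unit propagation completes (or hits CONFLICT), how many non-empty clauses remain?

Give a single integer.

Answer: 2

Derivation:
unit clause [2] forces x2=T; simplify:
  drop -2 from [-3, -2] -> [-3]
  drop -2 from [-2, 3, -4] -> [3, -4]
  satisfied 4 clause(s); 4 remain; assigned so far: [2]
unit clause [-3] forces x3=F; simplify:
  drop 3 from [3, 4, -1] -> [4, -1]
  drop 3 from [3, -4] -> [-4]
  drop 3 from [3] -> [] (empty!)
  satisfied 1 clause(s); 3 remain; assigned so far: [2, 3]
CONFLICT (empty clause)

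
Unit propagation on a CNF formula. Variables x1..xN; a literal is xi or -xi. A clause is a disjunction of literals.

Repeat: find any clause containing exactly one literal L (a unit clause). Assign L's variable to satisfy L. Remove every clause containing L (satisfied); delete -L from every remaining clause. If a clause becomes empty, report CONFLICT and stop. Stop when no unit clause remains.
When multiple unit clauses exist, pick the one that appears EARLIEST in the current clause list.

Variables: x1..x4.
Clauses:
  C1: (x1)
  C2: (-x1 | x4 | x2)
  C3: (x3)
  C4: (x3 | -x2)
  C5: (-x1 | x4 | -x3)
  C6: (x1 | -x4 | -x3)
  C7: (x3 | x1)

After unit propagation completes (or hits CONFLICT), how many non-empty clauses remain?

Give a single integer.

Answer: 0

Derivation:
unit clause [1] forces x1=T; simplify:
  drop -1 from [-1, 4, 2] -> [4, 2]
  drop -1 from [-1, 4, -3] -> [4, -3]
  satisfied 3 clause(s); 4 remain; assigned so far: [1]
unit clause [3] forces x3=T; simplify:
  drop -3 from [4, -3] -> [4]
  satisfied 2 clause(s); 2 remain; assigned so far: [1, 3]
unit clause [4] forces x4=T; simplify:
  satisfied 2 clause(s); 0 remain; assigned so far: [1, 3, 4]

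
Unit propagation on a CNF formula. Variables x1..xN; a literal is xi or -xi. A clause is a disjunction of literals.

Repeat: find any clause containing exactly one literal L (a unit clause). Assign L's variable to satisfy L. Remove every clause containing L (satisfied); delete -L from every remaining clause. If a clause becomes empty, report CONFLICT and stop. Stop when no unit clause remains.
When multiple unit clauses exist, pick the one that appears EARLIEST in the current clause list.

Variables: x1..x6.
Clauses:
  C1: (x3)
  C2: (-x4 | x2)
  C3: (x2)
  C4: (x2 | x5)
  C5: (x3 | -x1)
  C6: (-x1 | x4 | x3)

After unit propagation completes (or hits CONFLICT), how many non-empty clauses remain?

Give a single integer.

unit clause [3] forces x3=T; simplify:
  satisfied 3 clause(s); 3 remain; assigned so far: [3]
unit clause [2] forces x2=T; simplify:
  satisfied 3 clause(s); 0 remain; assigned so far: [2, 3]

Answer: 0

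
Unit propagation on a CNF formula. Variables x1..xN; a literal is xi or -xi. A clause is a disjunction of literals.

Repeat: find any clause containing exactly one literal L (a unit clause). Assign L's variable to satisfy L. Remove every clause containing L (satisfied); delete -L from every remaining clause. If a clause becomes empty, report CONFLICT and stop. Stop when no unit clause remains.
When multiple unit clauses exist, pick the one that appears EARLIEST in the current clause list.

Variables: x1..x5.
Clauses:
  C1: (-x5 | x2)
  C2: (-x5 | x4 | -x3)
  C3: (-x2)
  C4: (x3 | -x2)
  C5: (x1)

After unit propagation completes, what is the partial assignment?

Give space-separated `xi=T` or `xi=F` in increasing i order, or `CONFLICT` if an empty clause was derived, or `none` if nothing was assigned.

unit clause [-2] forces x2=F; simplify:
  drop 2 from [-5, 2] -> [-5]
  satisfied 2 clause(s); 3 remain; assigned so far: [2]
unit clause [-5] forces x5=F; simplify:
  satisfied 2 clause(s); 1 remain; assigned so far: [2, 5]
unit clause [1] forces x1=T; simplify:
  satisfied 1 clause(s); 0 remain; assigned so far: [1, 2, 5]

Answer: x1=T x2=F x5=F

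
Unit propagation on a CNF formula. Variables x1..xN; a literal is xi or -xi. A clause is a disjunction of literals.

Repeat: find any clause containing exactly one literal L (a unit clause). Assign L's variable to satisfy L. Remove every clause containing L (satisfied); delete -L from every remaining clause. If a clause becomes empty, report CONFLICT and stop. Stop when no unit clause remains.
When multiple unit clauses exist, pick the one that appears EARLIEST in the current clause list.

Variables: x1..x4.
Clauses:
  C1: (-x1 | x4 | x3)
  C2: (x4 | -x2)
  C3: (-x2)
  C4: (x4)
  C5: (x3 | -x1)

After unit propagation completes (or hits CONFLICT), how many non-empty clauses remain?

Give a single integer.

Answer: 1

Derivation:
unit clause [-2] forces x2=F; simplify:
  satisfied 2 clause(s); 3 remain; assigned so far: [2]
unit clause [4] forces x4=T; simplify:
  satisfied 2 clause(s); 1 remain; assigned so far: [2, 4]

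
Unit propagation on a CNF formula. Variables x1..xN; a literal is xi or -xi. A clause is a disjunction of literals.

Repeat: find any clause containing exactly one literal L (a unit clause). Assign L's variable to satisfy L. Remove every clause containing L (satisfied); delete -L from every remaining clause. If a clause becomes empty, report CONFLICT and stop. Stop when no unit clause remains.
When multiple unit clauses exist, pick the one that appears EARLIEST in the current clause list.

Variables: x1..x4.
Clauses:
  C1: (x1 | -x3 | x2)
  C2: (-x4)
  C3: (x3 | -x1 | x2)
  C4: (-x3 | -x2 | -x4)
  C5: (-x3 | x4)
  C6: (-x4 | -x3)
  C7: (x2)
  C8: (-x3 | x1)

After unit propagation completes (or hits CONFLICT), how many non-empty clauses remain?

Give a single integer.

unit clause [-4] forces x4=F; simplify:
  drop 4 from [-3, 4] -> [-3]
  satisfied 3 clause(s); 5 remain; assigned so far: [4]
unit clause [-3] forces x3=F; simplify:
  drop 3 from [3, -1, 2] -> [-1, 2]
  satisfied 3 clause(s); 2 remain; assigned so far: [3, 4]
unit clause [2] forces x2=T; simplify:
  satisfied 2 clause(s); 0 remain; assigned so far: [2, 3, 4]

Answer: 0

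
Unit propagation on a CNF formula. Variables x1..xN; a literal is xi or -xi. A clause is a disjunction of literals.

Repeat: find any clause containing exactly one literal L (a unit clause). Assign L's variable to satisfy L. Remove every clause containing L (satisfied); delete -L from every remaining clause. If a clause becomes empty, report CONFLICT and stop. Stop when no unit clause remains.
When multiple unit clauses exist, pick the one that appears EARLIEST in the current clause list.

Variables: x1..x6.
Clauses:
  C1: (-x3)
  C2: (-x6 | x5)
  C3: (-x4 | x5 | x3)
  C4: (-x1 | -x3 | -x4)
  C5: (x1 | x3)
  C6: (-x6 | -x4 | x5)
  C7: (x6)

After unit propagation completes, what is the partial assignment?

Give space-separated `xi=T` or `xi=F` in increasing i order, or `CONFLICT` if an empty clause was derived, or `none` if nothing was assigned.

Answer: x1=T x3=F x5=T x6=T

Derivation:
unit clause [-3] forces x3=F; simplify:
  drop 3 from [-4, 5, 3] -> [-4, 5]
  drop 3 from [1, 3] -> [1]
  satisfied 2 clause(s); 5 remain; assigned so far: [3]
unit clause [1] forces x1=T; simplify:
  satisfied 1 clause(s); 4 remain; assigned so far: [1, 3]
unit clause [6] forces x6=T; simplify:
  drop -6 from [-6, 5] -> [5]
  drop -6 from [-6, -4, 5] -> [-4, 5]
  satisfied 1 clause(s); 3 remain; assigned so far: [1, 3, 6]
unit clause [5] forces x5=T; simplify:
  satisfied 3 clause(s); 0 remain; assigned so far: [1, 3, 5, 6]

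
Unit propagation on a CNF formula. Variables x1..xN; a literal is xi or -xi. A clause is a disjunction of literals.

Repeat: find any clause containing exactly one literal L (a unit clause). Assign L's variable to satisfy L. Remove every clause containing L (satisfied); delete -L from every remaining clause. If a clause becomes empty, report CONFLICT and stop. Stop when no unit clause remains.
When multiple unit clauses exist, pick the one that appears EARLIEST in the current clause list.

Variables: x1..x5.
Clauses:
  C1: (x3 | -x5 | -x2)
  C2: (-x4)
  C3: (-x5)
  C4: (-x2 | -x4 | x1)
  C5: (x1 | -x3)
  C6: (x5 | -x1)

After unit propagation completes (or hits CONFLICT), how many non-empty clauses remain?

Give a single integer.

unit clause [-4] forces x4=F; simplify:
  satisfied 2 clause(s); 4 remain; assigned so far: [4]
unit clause [-5] forces x5=F; simplify:
  drop 5 from [5, -1] -> [-1]
  satisfied 2 clause(s); 2 remain; assigned so far: [4, 5]
unit clause [-1] forces x1=F; simplify:
  drop 1 from [1, -3] -> [-3]
  satisfied 1 clause(s); 1 remain; assigned so far: [1, 4, 5]
unit clause [-3] forces x3=F; simplify:
  satisfied 1 clause(s); 0 remain; assigned so far: [1, 3, 4, 5]

Answer: 0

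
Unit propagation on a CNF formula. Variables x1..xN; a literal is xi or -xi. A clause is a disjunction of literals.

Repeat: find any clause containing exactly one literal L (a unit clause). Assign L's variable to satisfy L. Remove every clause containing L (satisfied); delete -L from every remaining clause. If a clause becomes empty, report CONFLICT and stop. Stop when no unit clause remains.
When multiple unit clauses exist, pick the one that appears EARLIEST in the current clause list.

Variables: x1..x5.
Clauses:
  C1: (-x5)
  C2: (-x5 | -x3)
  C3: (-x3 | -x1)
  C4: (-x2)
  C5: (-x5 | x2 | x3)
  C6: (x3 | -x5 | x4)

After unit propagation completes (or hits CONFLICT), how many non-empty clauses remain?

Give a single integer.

unit clause [-5] forces x5=F; simplify:
  satisfied 4 clause(s); 2 remain; assigned so far: [5]
unit clause [-2] forces x2=F; simplify:
  satisfied 1 clause(s); 1 remain; assigned so far: [2, 5]

Answer: 1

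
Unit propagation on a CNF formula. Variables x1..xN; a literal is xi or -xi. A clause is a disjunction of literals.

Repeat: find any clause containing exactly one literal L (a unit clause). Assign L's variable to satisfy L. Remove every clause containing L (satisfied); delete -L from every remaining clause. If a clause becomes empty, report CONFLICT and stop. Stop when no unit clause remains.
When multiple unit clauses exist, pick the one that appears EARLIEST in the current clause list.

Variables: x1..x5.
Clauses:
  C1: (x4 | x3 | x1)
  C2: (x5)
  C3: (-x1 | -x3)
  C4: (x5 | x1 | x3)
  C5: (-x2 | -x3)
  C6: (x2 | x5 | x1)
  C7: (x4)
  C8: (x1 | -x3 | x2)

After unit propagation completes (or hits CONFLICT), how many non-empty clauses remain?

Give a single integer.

unit clause [5] forces x5=T; simplify:
  satisfied 3 clause(s); 5 remain; assigned so far: [5]
unit clause [4] forces x4=T; simplify:
  satisfied 2 clause(s); 3 remain; assigned so far: [4, 5]

Answer: 3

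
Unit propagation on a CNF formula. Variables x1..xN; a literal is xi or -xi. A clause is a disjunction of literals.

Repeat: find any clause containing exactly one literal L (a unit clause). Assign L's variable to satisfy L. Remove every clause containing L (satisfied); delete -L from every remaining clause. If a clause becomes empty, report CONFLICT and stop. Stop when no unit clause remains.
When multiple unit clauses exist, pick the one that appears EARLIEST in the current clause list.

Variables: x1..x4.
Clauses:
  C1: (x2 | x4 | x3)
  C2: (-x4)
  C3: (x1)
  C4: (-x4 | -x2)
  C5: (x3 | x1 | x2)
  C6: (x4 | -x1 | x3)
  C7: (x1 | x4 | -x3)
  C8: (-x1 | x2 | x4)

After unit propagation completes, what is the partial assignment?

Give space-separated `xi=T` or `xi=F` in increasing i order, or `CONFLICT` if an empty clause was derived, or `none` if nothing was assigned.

Answer: x1=T x2=T x3=T x4=F

Derivation:
unit clause [-4] forces x4=F; simplify:
  drop 4 from [2, 4, 3] -> [2, 3]
  drop 4 from [4, -1, 3] -> [-1, 3]
  drop 4 from [1, 4, -3] -> [1, -3]
  drop 4 from [-1, 2, 4] -> [-1, 2]
  satisfied 2 clause(s); 6 remain; assigned so far: [4]
unit clause [1] forces x1=T; simplify:
  drop -1 from [-1, 3] -> [3]
  drop -1 from [-1, 2] -> [2]
  satisfied 3 clause(s); 3 remain; assigned so far: [1, 4]
unit clause [3] forces x3=T; simplify:
  satisfied 2 clause(s); 1 remain; assigned so far: [1, 3, 4]
unit clause [2] forces x2=T; simplify:
  satisfied 1 clause(s); 0 remain; assigned so far: [1, 2, 3, 4]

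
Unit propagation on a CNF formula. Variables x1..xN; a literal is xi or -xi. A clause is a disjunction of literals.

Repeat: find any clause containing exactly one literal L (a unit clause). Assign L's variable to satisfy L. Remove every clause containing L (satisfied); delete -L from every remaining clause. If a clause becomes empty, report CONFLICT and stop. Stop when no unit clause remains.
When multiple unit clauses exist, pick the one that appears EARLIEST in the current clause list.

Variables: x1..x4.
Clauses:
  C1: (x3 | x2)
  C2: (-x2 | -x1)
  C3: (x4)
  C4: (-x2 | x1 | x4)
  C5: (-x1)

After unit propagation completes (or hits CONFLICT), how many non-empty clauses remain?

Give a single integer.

Answer: 1

Derivation:
unit clause [4] forces x4=T; simplify:
  satisfied 2 clause(s); 3 remain; assigned so far: [4]
unit clause [-1] forces x1=F; simplify:
  satisfied 2 clause(s); 1 remain; assigned so far: [1, 4]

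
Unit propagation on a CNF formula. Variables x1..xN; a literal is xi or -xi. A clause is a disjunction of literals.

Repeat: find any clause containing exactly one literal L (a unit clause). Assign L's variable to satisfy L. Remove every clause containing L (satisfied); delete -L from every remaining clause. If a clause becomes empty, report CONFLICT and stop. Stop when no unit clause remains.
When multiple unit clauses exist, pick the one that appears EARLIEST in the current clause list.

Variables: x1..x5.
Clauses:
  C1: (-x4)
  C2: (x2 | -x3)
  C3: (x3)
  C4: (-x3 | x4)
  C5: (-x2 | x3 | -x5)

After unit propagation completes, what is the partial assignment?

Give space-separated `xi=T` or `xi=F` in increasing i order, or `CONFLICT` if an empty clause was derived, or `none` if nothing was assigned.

unit clause [-4] forces x4=F; simplify:
  drop 4 from [-3, 4] -> [-3]
  satisfied 1 clause(s); 4 remain; assigned so far: [4]
unit clause [3] forces x3=T; simplify:
  drop -3 from [2, -3] -> [2]
  drop -3 from [-3] -> [] (empty!)
  satisfied 2 clause(s); 2 remain; assigned so far: [3, 4]
CONFLICT (empty clause)

Answer: CONFLICT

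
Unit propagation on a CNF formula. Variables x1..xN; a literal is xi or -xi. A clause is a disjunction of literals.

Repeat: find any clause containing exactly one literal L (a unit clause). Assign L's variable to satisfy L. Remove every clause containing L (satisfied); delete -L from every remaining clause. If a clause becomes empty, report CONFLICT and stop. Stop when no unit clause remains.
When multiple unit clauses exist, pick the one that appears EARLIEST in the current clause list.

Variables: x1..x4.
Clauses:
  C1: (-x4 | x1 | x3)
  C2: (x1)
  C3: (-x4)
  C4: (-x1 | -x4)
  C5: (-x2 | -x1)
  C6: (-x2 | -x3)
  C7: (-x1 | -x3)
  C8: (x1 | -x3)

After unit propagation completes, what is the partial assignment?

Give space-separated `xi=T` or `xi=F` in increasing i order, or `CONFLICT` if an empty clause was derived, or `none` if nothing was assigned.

Answer: x1=T x2=F x3=F x4=F

Derivation:
unit clause [1] forces x1=T; simplify:
  drop -1 from [-1, -4] -> [-4]
  drop -1 from [-2, -1] -> [-2]
  drop -1 from [-1, -3] -> [-3]
  satisfied 3 clause(s); 5 remain; assigned so far: [1]
unit clause [-4] forces x4=F; simplify:
  satisfied 2 clause(s); 3 remain; assigned so far: [1, 4]
unit clause [-2] forces x2=F; simplify:
  satisfied 2 clause(s); 1 remain; assigned so far: [1, 2, 4]
unit clause [-3] forces x3=F; simplify:
  satisfied 1 clause(s); 0 remain; assigned so far: [1, 2, 3, 4]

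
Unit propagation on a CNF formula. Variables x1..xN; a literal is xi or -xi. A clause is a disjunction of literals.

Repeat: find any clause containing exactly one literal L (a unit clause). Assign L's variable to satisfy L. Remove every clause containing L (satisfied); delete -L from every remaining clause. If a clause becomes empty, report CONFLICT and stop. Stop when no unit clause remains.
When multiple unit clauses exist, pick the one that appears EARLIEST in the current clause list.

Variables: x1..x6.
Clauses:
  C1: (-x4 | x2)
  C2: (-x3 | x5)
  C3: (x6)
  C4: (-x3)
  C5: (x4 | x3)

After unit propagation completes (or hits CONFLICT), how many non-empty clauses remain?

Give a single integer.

Answer: 0

Derivation:
unit clause [6] forces x6=T; simplify:
  satisfied 1 clause(s); 4 remain; assigned so far: [6]
unit clause [-3] forces x3=F; simplify:
  drop 3 from [4, 3] -> [4]
  satisfied 2 clause(s); 2 remain; assigned so far: [3, 6]
unit clause [4] forces x4=T; simplify:
  drop -4 from [-4, 2] -> [2]
  satisfied 1 clause(s); 1 remain; assigned so far: [3, 4, 6]
unit clause [2] forces x2=T; simplify:
  satisfied 1 clause(s); 0 remain; assigned so far: [2, 3, 4, 6]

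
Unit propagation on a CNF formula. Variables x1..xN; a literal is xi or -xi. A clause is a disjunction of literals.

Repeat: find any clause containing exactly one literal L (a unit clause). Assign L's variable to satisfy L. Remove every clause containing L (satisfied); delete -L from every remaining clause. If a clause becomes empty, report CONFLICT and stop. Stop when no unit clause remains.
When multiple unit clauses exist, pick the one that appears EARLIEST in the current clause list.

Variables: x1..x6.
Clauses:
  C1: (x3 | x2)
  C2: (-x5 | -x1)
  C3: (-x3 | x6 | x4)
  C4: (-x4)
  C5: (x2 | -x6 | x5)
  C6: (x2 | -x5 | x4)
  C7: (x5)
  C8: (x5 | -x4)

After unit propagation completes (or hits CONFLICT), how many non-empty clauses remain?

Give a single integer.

Answer: 1

Derivation:
unit clause [-4] forces x4=F; simplify:
  drop 4 from [-3, 6, 4] -> [-3, 6]
  drop 4 from [2, -5, 4] -> [2, -5]
  satisfied 2 clause(s); 6 remain; assigned so far: [4]
unit clause [5] forces x5=T; simplify:
  drop -5 from [-5, -1] -> [-1]
  drop -5 from [2, -5] -> [2]
  satisfied 2 clause(s); 4 remain; assigned so far: [4, 5]
unit clause [-1] forces x1=F; simplify:
  satisfied 1 clause(s); 3 remain; assigned so far: [1, 4, 5]
unit clause [2] forces x2=T; simplify:
  satisfied 2 clause(s); 1 remain; assigned so far: [1, 2, 4, 5]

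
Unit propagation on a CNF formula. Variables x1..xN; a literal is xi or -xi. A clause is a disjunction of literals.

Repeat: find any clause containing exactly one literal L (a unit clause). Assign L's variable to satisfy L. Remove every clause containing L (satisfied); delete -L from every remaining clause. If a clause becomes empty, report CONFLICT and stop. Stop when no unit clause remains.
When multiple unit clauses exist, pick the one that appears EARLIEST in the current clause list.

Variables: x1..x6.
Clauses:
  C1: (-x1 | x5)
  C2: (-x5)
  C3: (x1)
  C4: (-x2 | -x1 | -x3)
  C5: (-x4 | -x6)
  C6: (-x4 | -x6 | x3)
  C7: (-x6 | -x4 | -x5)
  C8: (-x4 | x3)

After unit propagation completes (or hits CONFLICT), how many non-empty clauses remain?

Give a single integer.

unit clause [-5] forces x5=F; simplify:
  drop 5 from [-1, 5] -> [-1]
  satisfied 2 clause(s); 6 remain; assigned so far: [5]
unit clause [-1] forces x1=F; simplify:
  drop 1 from [1] -> [] (empty!)
  satisfied 2 clause(s); 4 remain; assigned so far: [1, 5]
CONFLICT (empty clause)

Answer: 3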